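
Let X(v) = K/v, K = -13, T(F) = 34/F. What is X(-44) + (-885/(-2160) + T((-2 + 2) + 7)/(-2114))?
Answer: 8237755/11720016 ≈ 0.70288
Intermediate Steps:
X(v) = -13/v
X(-44) + (-885/(-2160) + T((-2 + 2) + 7)/(-2114)) = -13/(-44) + (-885/(-2160) + (34/((-2 + 2) + 7))/(-2114)) = -13*(-1/44) + (-885*(-1/2160) + (34/(0 + 7))*(-1/2114)) = 13/44 + (59/144 + (34/7)*(-1/2114)) = 13/44 + (59/144 - 17/7399) = 13/44 + 434093/1065456 = 8237755/11720016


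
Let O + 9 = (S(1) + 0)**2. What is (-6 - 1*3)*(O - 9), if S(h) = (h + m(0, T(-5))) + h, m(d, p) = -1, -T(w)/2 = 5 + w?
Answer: 153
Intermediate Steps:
T(w) = -10 - 2*w (T(w) = -2*(5 + w) = -10 - 2*w)
S(h) = -1 + 2*h (S(h) = (h - 1) + h = (-1 + h) + h = -1 + 2*h)
O = -8 (O = -9 + ((-1 + 2*1) + 0)**2 = -9 + ((-1 + 2) + 0)**2 = -9 + (1 + 0)**2 = -9 + 1**2 = -9 + 1 = -8)
(-6 - 1*3)*(O - 9) = (-6 - 1*3)*(-8 - 9) = (-6 - 3)*(-17) = -9*(-17) = 153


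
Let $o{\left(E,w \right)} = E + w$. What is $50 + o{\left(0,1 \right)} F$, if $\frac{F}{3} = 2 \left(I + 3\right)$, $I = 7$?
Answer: $110$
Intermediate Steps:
$F = 60$ ($F = 3 \cdot 2 \left(7 + 3\right) = 3 \cdot 2 \cdot 10 = 3 \cdot 20 = 60$)
$50 + o{\left(0,1 \right)} F = 50 + \left(0 + 1\right) 60 = 50 + 1 \cdot 60 = 50 + 60 = 110$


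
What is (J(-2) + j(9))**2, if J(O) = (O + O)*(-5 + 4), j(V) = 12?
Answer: 256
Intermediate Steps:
J(O) = -2*O (J(O) = (2*O)*(-1) = -2*O)
(J(-2) + j(9))**2 = (-2*(-2) + 12)**2 = (4 + 12)**2 = 16**2 = 256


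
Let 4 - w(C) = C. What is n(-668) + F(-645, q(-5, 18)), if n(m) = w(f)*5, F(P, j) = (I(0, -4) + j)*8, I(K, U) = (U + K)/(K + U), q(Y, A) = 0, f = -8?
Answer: 68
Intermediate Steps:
w(C) = 4 - C
I(K, U) = 1 (I(K, U) = (K + U)/(K + U) = 1)
F(P, j) = 8 + 8*j (F(P, j) = (1 + j)*8 = 8 + 8*j)
n(m) = 60 (n(m) = (4 - 1*(-8))*5 = (4 + 8)*5 = 12*5 = 60)
n(-668) + F(-645, q(-5, 18)) = 60 + (8 + 8*0) = 60 + (8 + 0) = 60 + 8 = 68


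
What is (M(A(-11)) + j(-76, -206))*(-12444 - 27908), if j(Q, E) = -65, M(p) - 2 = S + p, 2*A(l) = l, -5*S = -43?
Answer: 12085424/5 ≈ 2.4171e+6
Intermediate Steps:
S = 43/5 (S = -1/5*(-43) = 43/5 ≈ 8.6000)
A(l) = l/2
M(p) = 53/5 + p (M(p) = 2 + (43/5 + p) = 53/5 + p)
(M(A(-11)) + j(-76, -206))*(-12444 - 27908) = ((53/5 + (1/2)*(-11)) - 65)*(-12444 - 27908) = ((53/5 - 11/2) - 65)*(-40352) = (51/10 - 65)*(-40352) = -599/10*(-40352) = 12085424/5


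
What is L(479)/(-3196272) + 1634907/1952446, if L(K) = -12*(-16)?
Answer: 108859012439/130011426694 ≈ 0.83730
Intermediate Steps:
L(K) = 192
L(479)/(-3196272) + 1634907/1952446 = 192/(-3196272) + 1634907/1952446 = 192*(-1/3196272) + 1634907*(1/1952446) = -4/66589 + 1634907/1952446 = 108859012439/130011426694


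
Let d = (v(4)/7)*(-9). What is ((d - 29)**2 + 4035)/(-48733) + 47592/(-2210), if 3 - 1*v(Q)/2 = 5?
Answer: -57072165352/2638648285 ≈ -21.629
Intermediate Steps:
v(Q) = -4 (v(Q) = 6 - 2*5 = 6 - 10 = -4)
d = 36/7 (d = -4/7*(-9) = 36/7 ≈ 5.1429)
((d - 29)**2 + 4035)/(-48733) + 47592/(-2210) = ((36/7 - 29)**2 + 4035)/(-48733) + 47592/(-2210) = ((-167/7)**2 + 4035)*(-1/48733) + 47592*(-1/2210) = (27889/49 + 4035)*(-1/48733) - 23796/1105 = (225604/49)*(-1/48733) - 23796/1105 = -225604/2387917 - 23796/1105 = -57072165352/2638648285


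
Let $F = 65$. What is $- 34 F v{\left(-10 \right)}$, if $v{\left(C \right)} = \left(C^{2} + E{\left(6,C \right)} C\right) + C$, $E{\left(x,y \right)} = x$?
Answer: $-66300$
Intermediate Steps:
$v{\left(C \right)} = C^{2} + 7 C$ ($v{\left(C \right)} = \left(C^{2} + 6 C\right) + C = C^{2} + 7 C$)
$- 34 F v{\left(-10 \right)} = \left(-34\right) 65 \left(- 10 \left(7 - 10\right)\right) = - 2210 \left(\left(-10\right) \left(-3\right)\right) = \left(-2210\right) 30 = -66300$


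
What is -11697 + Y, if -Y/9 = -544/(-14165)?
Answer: -165692901/14165 ≈ -11697.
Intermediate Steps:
Y = -4896/14165 (Y = -(-4896)/(-14165) = -(-4896)*(-1)/14165 = -9*544/14165 = -4896/14165 ≈ -0.34564)
-11697 + Y = -11697 - 4896/14165 = -165692901/14165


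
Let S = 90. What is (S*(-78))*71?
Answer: -498420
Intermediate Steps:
(S*(-78))*71 = (90*(-78))*71 = -7020*71 = -498420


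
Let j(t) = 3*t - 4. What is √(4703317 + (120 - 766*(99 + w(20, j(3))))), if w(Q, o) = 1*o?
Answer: 11*√38213 ≈ 2150.3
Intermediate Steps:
j(t) = -4 + 3*t
w(Q, o) = o
√(4703317 + (120 - 766*(99 + w(20, j(3))))) = √(4703317 + (120 - 766*(99 + (-4 + 3*3)))) = √(4703317 + (120 - 766*(99 + (-4 + 9)))) = √(4703317 + (120 - 766*(99 + 5))) = √(4703317 + (120 - 766*104)) = √(4703317 + (120 - 79664)) = √(4703317 - 79544) = √4623773 = 11*√38213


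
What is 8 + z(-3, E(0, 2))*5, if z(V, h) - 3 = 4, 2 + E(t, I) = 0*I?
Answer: 43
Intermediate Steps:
E(t, I) = -2 (E(t, I) = -2 + 0*I = -2 + 0 = -2)
z(V, h) = 7 (z(V, h) = 3 + 4 = 7)
8 + z(-3, E(0, 2))*5 = 8 + 7*5 = 8 + 35 = 43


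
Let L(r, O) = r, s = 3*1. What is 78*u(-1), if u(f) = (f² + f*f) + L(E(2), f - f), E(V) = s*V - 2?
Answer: 468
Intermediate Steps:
s = 3
E(V) = -2 + 3*V (E(V) = 3*V - 2 = -2 + 3*V)
u(f) = 4 + 2*f² (u(f) = (f² + f*f) + (-2 + 3*2) = (f² + f²) + (-2 + 6) = 2*f² + 4 = 4 + 2*f²)
78*u(-1) = 78*(4 + 2*(-1)²) = 78*(4 + 2*1) = 78*(4 + 2) = 78*6 = 468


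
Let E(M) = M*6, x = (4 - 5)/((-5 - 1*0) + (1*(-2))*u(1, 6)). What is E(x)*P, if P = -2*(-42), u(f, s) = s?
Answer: 504/17 ≈ 29.647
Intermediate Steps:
x = 1/17 (x = (4 - 5)/((-5 - 1*0) + (1*(-2))*6) = -1/((-5 + 0) - 2*6) = -1/(-5 - 12) = -1/(-17) = -1*(-1/17) = 1/17 ≈ 0.058824)
E(M) = 6*M
P = 84
E(x)*P = (6*(1/17))*84 = (6/17)*84 = 504/17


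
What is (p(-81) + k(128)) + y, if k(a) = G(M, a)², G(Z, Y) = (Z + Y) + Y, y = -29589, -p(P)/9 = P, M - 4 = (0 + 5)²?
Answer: 52365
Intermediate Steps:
M = 29 (M = 4 + (0 + 5)² = 4 + 5² = 4 + 25 = 29)
p(P) = -9*P
G(Z, Y) = Z + 2*Y (G(Z, Y) = (Y + Z) + Y = Z + 2*Y)
k(a) = (29 + 2*a)²
(p(-81) + k(128)) + y = (-9*(-81) + (29 + 2*128)²) - 29589 = (729 + (29 + 256)²) - 29589 = (729 + 285²) - 29589 = (729 + 81225) - 29589 = 81954 - 29589 = 52365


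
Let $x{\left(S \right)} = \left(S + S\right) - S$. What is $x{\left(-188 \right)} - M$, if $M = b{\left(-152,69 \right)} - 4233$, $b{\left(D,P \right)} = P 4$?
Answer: $3769$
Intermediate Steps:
$b{\left(D,P \right)} = 4 P$
$x{\left(S \right)} = S$ ($x{\left(S \right)} = 2 S - S = S$)
$M = -3957$ ($M = 4 \cdot 69 - 4233 = 276 - 4233 = -3957$)
$x{\left(-188 \right)} - M = -188 - -3957 = -188 + 3957 = 3769$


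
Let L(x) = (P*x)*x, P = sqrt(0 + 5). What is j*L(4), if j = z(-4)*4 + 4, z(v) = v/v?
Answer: 128*sqrt(5) ≈ 286.22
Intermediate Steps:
P = sqrt(5) ≈ 2.2361
z(v) = 1
L(x) = sqrt(5)*x**2 (L(x) = (sqrt(5)*x)*x = (x*sqrt(5))*x = sqrt(5)*x**2)
j = 8 (j = 1*4 + 4 = 4 + 4 = 8)
j*L(4) = 8*(sqrt(5)*4**2) = 8*(sqrt(5)*16) = 8*(16*sqrt(5)) = 128*sqrt(5)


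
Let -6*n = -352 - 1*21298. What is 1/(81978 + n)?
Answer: 3/256759 ≈ 1.1684e-5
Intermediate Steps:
n = 10825/3 (n = -(-352 - 1*21298)/6 = -(-352 - 21298)/6 = -⅙*(-21650) = 10825/3 ≈ 3608.3)
1/(81978 + n) = 1/(81978 + 10825/3) = 1/(256759/3) = 3/256759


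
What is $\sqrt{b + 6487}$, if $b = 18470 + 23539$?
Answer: $4 \sqrt{3031} \approx 220.22$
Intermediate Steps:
$b = 42009$
$\sqrt{b + 6487} = \sqrt{42009 + 6487} = \sqrt{48496} = 4 \sqrt{3031}$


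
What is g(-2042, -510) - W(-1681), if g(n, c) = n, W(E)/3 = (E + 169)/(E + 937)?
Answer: -63491/31 ≈ -2048.1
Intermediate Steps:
W(E) = 3*(169 + E)/(937 + E) (W(E) = 3*((E + 169)/(E + 937)) = 3*((169 + E)/(937 + E)) = 3*(169 + E)/(937 + E))
g(-2042, -510) - W(-1681) = -2042 - 3*(169 - 1681)/(937 - 1681) = -2042 - 3*(-1512)/(-744) = -2042 - 3*(-1)*(-1512)/744 = -2042 - 1*189/31 = -2042 - 189/31 = -63491/31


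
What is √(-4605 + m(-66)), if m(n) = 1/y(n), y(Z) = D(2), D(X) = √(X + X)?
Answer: I*√18418/2 ≈ 67.856*I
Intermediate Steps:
D(X) = √2*√X (D(X) = √(2*X) = √2*√X)
y(Z) = 2 (y(Z) = √2*√2 = 2)
m(n) = ½ (m(n) = 1/2 = ½)
√(-4605 + m(-66)) = √(-4605 + ½) = √(-9209/2) = I*√18418/2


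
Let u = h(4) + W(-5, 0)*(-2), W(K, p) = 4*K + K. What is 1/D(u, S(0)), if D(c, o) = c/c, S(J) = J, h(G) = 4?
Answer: 1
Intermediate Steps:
W(K, p) = 5*K
u = 54 (u = 4 + (5*(-5))*(-2) = 4 - 25*(-2) = 4 + 50 = 54)
D(c, o) = 1
1/D(u, S(0)) = 1/1 = 1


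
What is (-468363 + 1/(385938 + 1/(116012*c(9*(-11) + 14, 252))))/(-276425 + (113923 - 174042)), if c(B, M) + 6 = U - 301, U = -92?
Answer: 8367118709726156121/6012224704047197792 ≈ 1.3917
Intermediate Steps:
c(B, M) = -399 (c(B, M) = -6 + (-92 - 301) = -6 - 393 = -399)
(-468363 + 1/(385938 + 1/(116012*c(9*(-11) + 14, 252))))/(-276425 + (113923 - 174042)) = (-468363 + 1/(385938 + 1/(116012*(-399))))/(-276425 + (113923 - 174042)) = (-468363 + 1/(385938 + (1/116012)*(-1/399)))/(-276425 - 60119) = (-468363 + 1/(385938 - 1/46288788))/(-336544) = (-468363 + 1/(17864602263143/46288788))*(-1/336544) = (-468363 + 46288788/17864602263143)*(-1/336544) = -8367118709726156121/17864602263143*(-1/336544) = 8367118709726156121/6012224704047197792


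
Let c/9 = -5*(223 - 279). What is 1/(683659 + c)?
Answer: 1/686179 ≈ 1.4573e-6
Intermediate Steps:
c = 2520 (c = 9*(-5*(223 - 279)) = 9*(-5*(-56)) = 9*280 = 2520)
1/(683659 + c) = 1/(683659 + 2520) = 1/686179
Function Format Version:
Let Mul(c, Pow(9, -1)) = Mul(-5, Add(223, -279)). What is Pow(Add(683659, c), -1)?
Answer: Rational(1, 686179) ≈ 1.4573e-6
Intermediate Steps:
c = 2520 (c = Mul(9, Mul(-5, Add(223, -279))) = Mul(9, Mul(-5, -56)) = Mul(9, 280) = 2520)
Pow(Add(683659, c), -1) = Pow(Add(683659, 2520), -1) = Pow(686179, -1) = Rational(1, 686179)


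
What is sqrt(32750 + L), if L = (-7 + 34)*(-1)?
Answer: sqrt(32723) ≈ 180.90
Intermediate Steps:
L = -27 (L = 27*(-1) = -27)
sqrt(32750 + L) = sqrt(32750 - 27) = sqrt(32723)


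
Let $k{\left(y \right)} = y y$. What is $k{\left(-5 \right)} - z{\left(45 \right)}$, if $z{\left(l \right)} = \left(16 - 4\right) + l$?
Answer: $-32$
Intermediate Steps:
$z{\left(l \right)} = 12 + l$
$k{\left(y \right)} = y^{2}$
$k{\left(-5 \right)} - z{\left(45 \right)} = \left(-5\right)^{2} - \left(12 + 45\right) = 25 - 57 = -32$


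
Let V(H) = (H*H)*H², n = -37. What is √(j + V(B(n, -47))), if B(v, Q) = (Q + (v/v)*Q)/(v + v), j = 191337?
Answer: √358601222938/1369 ≈ 437.42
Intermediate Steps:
B(v, Q) = Q/v (B(v, Q) = (Q + 1*Q)/((2*v)) = (Q + Q)*(1/(2*v)) = (2*Q)*(1/(2*v)) = Q/v)
V(H) = H⁴ (V(H) = H²*H² = H⁴)
√(j + V(B(n, -47))) = √(191337 + (-47/(-37))⁴) = √(191337 + (-47*(-1/37))⁴) = √(191337 + (47/37)⁴) = √(191337 + 4879681/1874161) = √(358601222938/1874161) = √358601222938/1369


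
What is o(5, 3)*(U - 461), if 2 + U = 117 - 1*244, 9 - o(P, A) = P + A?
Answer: -590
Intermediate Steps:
o(P, A) = 9 - A - P (o(P, A) = 9 - (P + A) = 9 - (A + P) = 9 + (-A - P) = 9 - A - P)
U = -129 (U = -2 + (117 - 1*244) = -2 + (117 - 244) = -2 - 127 = -129)
o(5, 3)*(U - 461) = (9 - 1*3 - 1*5)*(-129 - 461) = (9 - 3 - 5)*(-590) = 1*(-590) = -590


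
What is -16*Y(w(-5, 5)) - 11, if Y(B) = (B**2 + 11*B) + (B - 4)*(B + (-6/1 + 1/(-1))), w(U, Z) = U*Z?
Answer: -20459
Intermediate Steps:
Y(B) = B**2 + 11*B + (-7 + B)*(-4 + B) (Y(B) = (B**2 + 11*B) + (-4 + B)*(B + (-6*1 + 1*(-1))) = (B**2 + 11*B) + (-4 + B)*(B + (-6 - 1)) = (B**2 + 11*B) + (-4 + B)*(B - 7) = (B**2 + 11*B) + (-4 + B)*(-7 + B) = (B**2 + 11*B) + (-7 + B)*(-4 + B) = B**2 + 11*B + (-7 + B)*(-4 + B))
-16*Y(w(-5, 5)) - 11 = -16*(28 + 2*(-5*5)**2) - 11 = -16*(28 + 2*(-25)**2) - 11 = -16*(28 + 2*625) - 11 = -16*(28 + 1250) - 11 = -16*1278 - 11 = -20448 - 11 = -20459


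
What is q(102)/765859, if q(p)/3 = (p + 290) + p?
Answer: 1482/765859 ≈ 0.0019351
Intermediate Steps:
q(p) = 870 + 6*p (q(p) = 3*((p + 290) + p) = 3*((290 + p) + p) = 3*(290 + 2*p) = 870 + 6*p)
q(102)/765859 = (870 + 6*102)/765859 = (870 + 612)*(1/765859) = 1482*(1/765859) = 1482/765859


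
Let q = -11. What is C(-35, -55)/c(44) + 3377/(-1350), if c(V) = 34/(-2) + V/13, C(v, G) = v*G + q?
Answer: -11396143/79650 ≈ -143.08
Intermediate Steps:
C(v, G) = -11 + G*v (C(v, G) = v*G - 11 = G*v - 11 = -11 + G*v)
c(V) = -17 + V/13 (c(V) = 34*(-1/2) + V*(1/13) = -17 + V/13)
C(-35, -55)/c(44) + 3377/(-1350) = (-11 - 55*(-35))/(-17 + (1/13)*44) + 3377/(-1350) = (-11 + 1925)/(-17 + 44/13) + 3377*(-1/1350) = 1914/(-177/13) - 3377/1350 = 1914*(-13/177) - 3377/1350 = -8294/59 - 3377/1350 = -11396143/79650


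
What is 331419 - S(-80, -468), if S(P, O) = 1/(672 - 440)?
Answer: 76889207/232 ≈ 3.3142e+5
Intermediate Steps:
S(P, O) = 1/232
331419 - S(-80, -468) = 331419 - 1*1/232 = 331419 - 1/232 = 76889207/232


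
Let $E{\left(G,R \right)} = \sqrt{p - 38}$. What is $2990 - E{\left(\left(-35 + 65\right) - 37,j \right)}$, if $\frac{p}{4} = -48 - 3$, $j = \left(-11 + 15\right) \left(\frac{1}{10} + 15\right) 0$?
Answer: $2990 - 11 i \sqrt{2} \approx 2990.0 - 15.556 i$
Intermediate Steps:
$j = 0$ ($j = 4 \left(\frac{1}{10} + 15\right) 0 = 4 \cdot \frac{151}{10} \cdot 0 = \frac{302}{5} \cdot 0 = 0$)
$p = -204$ ($p = 4 \left(-48 - 3\right) = 4 \left(-51\right) = -204$)
$E{\left(G,R \right)} = 11 i \sqrt{2}$ ($E{\left(G,R \right)} = \sqrt{-204 - 38} = \sqrt{-242} = 11 i \sqrt{2}$)
$2990 - E{\left(\left(-35 + 65\right) - 37,j \right)} = 2990 - 11 i \sqrt{2}$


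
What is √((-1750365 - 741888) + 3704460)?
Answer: √1212207 ≈ 1101.0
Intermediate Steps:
√((-1750365 - 741888) + 3704460) = √(-2492253 + 3704460) = √1212207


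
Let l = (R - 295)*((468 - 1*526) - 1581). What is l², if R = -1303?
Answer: 6859800050884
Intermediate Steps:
l = 2619122 (l = (-1303 - 295)*((468 - 1*526) - 1581) = -1598*((468 - 526) - 1581) = -1598*(-58 - 1581) = -1598*(-1639) = 2619122)
l² = 2619122² = 6859800050884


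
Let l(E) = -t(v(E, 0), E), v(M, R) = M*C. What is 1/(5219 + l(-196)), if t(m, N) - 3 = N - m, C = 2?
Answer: 1/5020 ≈ 0.00019920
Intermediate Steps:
v(M, R) = 2*M (v(M, R) = M*2 = 2*M)
t(m, N) = 3 + N - m (t(m, N) = 3 + (N - m) = 3 + N - m)
l(E) = -3 + E (l(E) = -(3 + E - 2*E) = -(3 - E) = -3 + E)
1/(5219 + l(-196)) = 1/(5219 + (-3 - 196)) = 1/(5219 - 199) = 1/5020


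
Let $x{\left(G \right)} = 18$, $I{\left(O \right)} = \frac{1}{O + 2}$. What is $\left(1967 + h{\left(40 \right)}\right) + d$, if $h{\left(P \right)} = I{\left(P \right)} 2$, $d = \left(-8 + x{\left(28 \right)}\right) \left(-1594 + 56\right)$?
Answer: $- \frac{281672}{21} \approx -13413.0$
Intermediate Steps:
$I{\left(O \right)} = \frac{1}{2 + O}$
$d = -15380$ ($d = \left(-8 + 18\right) \left(-1594 + 56\right) = 10 \left(-1538\right) = -15380$)
$h{\left(P \right)} = \frac{2}{2 + P}$ ($h{\left(P \right)} = \frac{1}{2 + P} 2 = \frac{2}{2 + P}$)
$\left(1967 + h{\left(40 \right)}\right) + d = \left(1967 + \frac{2}{2 + 40}\right) - 15380 = \left(1967 + \frac{2}{42}\right) - 15380 = \left(1967 + 2 \cdot \frac{1}{42}\right) - 15380 = \left(1967 + \frac{1}{21}\right) - 15380 = \frac{41308}{21} - 15380 = - \frac{281672}{21}$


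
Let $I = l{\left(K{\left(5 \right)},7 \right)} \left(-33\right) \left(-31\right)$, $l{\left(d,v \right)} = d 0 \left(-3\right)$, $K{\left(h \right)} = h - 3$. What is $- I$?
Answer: $0$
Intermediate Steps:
$K{\left(h \right)} = -3 + h$ ($K{\left(h \right)} = h - 3 = -3 + h$)
$l{\left(d,v \right)} = 0$ ($l{\left(d,v \right)} = 0 \left(-3\right) = 0$)
$I = 0$ ($I = 0 \left(-33\right) \left(-31\right) = 0 \left(-31\right) = 0$)
$- I = \left(-1\right) 0 = 0$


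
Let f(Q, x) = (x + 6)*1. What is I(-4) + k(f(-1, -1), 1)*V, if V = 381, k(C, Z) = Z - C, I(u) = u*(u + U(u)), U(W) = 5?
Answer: -1528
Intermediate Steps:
I(u) = u*(5 + u) (I(u) = u*(u + 5) = u*(5 + u))
f(Q, x) = 6 + x (f(Q, x) = (6 + x)*1 = 6 + x)
I(-4) + k(f(-1, -1), 1)*V = -4*(5 - 4) + (1 - (6 - 1))*381 = -4*1 + (1 - 1*5)*381 = -4 + (1 - 5)*381 = -4 - 4*381 = -4 - 1524 = -1528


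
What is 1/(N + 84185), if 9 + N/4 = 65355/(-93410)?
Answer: 9341/786009667 ≈ 1.1884e-5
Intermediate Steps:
N = -362418/9341 (N = -36 + 4*(65355/(-93410)) = -36 + 4*(65355*(-1/93410)) = -36 + 4*(-13071/18682) = -36 - 26142/9341 = -362418/9341 ≈ -38.799)
1/(N + 84185) = 1/(-362418/9341 + 84185) = 1/(786009667/9341) = 9341/786009667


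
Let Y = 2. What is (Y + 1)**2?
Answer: 9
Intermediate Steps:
(Y + 1)**2 = (2 + 1)**2 = 3**2 = 9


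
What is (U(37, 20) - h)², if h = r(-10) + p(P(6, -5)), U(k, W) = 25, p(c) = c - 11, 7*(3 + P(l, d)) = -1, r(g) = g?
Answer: 118336/49 ≈ 2415.0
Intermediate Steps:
P(l, d) = -22/7 (P(l, d) = -3 + (⅐)*(-1) = -3 - ⅐ = -22/7)
p(c) = -11 + c
h = -169/7 (h = -10 + (-11 - 22/7) = -10 - 99/7 = -169/7 ≈ -24.143)
(U(37, 20) - h)² = (25 - 1*(-169/7))² = (25 + 169/7)² = (344/7)² = 118336/49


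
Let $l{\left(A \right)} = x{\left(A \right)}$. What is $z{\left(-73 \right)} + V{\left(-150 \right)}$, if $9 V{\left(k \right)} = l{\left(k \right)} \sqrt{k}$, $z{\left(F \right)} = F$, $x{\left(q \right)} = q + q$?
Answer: $-73 - \frac{500 i \sqrt{6}}{3} \approx -73.0 - 408.25 i$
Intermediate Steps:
$x{\left(q \right)} = 2 q$
$l{\left(A \right)} = 2 A$
$V{\left(k \right)} = \frac{2 k^{\frac{3}{2}}}{9}$ ($V{\left(k \right)} = \frac{2 k \sqrt{k}}{9} = \frac{2 k^{\frac{3}{2}}}{9}$)
$z{\left(-73 \right)} + V{\left(-150 \right)} = -73 + \frac{2 \left(-150\right)^{\frac{3}{2}}}{9} = -73 + \frac{2 \left(- 750 i \sqrt{6}\right)}{9} = -73 - \frac{500 i \sqrt{6}}{3}$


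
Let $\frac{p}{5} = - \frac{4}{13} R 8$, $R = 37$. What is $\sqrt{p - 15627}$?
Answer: $\frac{i \sqrt{2717923}}{13} \approx 126.82 i$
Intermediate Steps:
$p = - \frac{5920}{13}$ ($p = 5 - \frac{4}{13} \cdot 37 \cdot 8 = 5 \left(-4\right) \frac{1}{13} \cdot 37 \cdot 8 = 5 \left(- \frac{4}{13}\right) 37 \cdot 8 = 5 \left(\left(- \frac{148}{13}\right) 8\right) = 5 \left(- \frac{1184}{13}\right) = - \frac{5920}{13} \approx -455.38$)
$\sqrt{p - 15627} = \sqrt{- \frac{5920}{13} - 15627} = \sqrt{- \frac{209071}{13}} = \frac{i \sqrt{2717923}}{13}$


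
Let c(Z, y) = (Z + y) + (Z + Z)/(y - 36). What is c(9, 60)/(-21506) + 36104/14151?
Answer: 3101862367/1217325624 ≈ 2.5481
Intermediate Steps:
c(Z, y) = Z + y + 2*Z/(-36 + y) (c(Z, y) = (Z + y) + (2*Z)/(-36 + y) = (Z + y) + 2*Z/(-36 + y) = Z + y + 2*Z/(-36 + y))
c(9, 60)/(-21506) + 36104/14151 = ((60² - 36*60 - 34*9 + 9*60)/(-36 + 60))/(-21506) + 36104/14151 = ((3600 - 2160 - 306 + 540)/24)*(-1/21506) + 36104*(1/14151) = ((1/24)*1674)*(-1/21506) + 36104/14151 = (279/4)*(-1/21506) + 36104/14151 = -279/86024 + 36104/14151 = 3101862367/1217325624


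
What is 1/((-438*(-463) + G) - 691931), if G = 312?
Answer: -1/488825 ≈ -2.0457e-6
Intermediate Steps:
1/((-438*(-463) + G) - 691931) = 1/((-438*(-463) + 312) - 691931) = 1/((202794 + 312) - 691931) = 1/(203106 - 691931) = 1/(-488825) = -1/488825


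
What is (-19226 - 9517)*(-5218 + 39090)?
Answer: -973582896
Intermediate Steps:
(-19226 - 9517)*(-5218 + 39090) = -28743*33872 = -973582896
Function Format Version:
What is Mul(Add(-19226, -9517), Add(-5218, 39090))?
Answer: -973582896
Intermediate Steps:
Mul(Add(-19226, -9517), Add(-5218, 39090)) = Mul(-28743, 33872) = -973582896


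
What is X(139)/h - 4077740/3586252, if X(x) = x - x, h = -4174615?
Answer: -1019435/896563 ≈ -1.1370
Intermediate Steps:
X(x) = 0
X(139)/h - 4077740/3586252 = 0/(-4174615) - 4077740/3586252 = 0*(-1/4174615) - 4077740*1/3586252 = 0 - 1019435/896563 = -1019435/896563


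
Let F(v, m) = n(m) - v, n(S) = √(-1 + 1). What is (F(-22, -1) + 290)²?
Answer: 97344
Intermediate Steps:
n(S) = 0 (n(S) = √0 = 0)
F(v, m) = -v (F(v, m) = 0 - v = -v)
(F(-22, -1) + 290)² = (-1*(-22) + 290)² = (22 + 290)² = 312² = 97344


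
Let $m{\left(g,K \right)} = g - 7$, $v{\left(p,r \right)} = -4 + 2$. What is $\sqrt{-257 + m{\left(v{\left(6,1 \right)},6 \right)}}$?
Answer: $i \sqrt{266} \approx 16.31 i$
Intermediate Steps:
$v{\left(p,r \right)} = -2$
$m{\left(g,K \right)} = -7 + g$
$\sqrt{-257 + m{\left(v{\left(6,1 \right)},6 \right)}} = \sqrt{-257 - 9} = \sqrt{-266} = i \sqrt{266}$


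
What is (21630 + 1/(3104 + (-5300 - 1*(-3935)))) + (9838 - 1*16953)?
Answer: 25241586/1739 ≈ 14515.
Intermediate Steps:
(21630 + 1/(3104 + (-5300 - 1*(-3935)))) + (9838 - 1*16953) = (21630 + 1/(3104 + (-5300 + 3935))) + (9838 - 16953) = (21630 + 1/(3104 - 1365)) - 7115 = (21630 + 1/1739) - 7115 = 37614571/1739 - 7115 = 25241586/1739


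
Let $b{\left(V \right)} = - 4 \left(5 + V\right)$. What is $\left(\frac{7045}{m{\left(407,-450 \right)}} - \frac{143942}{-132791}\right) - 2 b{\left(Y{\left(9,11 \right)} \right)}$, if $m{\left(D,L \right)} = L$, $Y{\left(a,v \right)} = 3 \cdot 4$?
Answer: $\frac{1451214101}{11951190} \approx 121.43$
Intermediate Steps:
$Y{\left(a,v \right)} = 12$
$b{\left(V \right)} = -20 - 4 V$
$\left(\frac{7045}{m{\left(407,-450 \right)}} - \frac{143942}{-132791}\right) - 2 b{\left(Y{\left(9,11 \right)} \right)} = \left(\frac{7045}{-450} - \frac{143942}{-132791}\right) - 2 \left(-20 - 48\right) = \left(7045 \left(- \frac{1}{450}\right) - - \frac{143942}{132791}\right) - 2 \left(-20 - 48\right) = \left(- \frac{1409}{90} + \frac{143942}{132791}\right) - 2 \left(-68\right) = - \frac{174147739}{11951190} - -136 = - \frac{174147739}{11951190} + 136 = \frac{1451214101}{11951190}$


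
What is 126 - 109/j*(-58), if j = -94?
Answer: 2761/47 ≈ 58.745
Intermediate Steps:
126 - 109/j*(-58) = 126 - 109/(-94)*(-58) = 126 - 109*(-1/94)*(-58) = 126 + (109/94)*(-58) = 126 - 3161/47 = 2761/47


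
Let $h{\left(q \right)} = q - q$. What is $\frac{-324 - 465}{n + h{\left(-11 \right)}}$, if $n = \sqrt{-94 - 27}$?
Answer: $\frac{789 i}{11} \approx 71.727 i$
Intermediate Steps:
$h{\left(q \right)} = 0$
$n = 11 i$ ($n = \sqrt{-121} = 11 i \approx 11.0 i$)
$\frac{-324 - 465}{n + h{\left(-11 \right)}} = \frac{-324 - 465}{11 i + 0} = - \frac{789}{11 i} = - 789 \left(- \frac{i}{11}\right) = \frac{789 i}{11}$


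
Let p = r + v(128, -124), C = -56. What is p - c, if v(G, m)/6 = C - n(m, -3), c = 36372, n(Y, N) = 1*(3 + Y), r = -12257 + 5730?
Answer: -42509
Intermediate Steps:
r = -6527
n(Y, N) = 3 + Y
v(G, m) = -354 - 6*m (v(G, m) = 6*(-56 - (3 + m)) = 6*(-56 + (-3 - m)) = 6*(-59 - m) = -354 - 6*m)
p = -6137 (p = -6527 + (-354 - 6*(-124)) = -6527 + (-354 + 744) = -6527 + 390 = -6137)
p - c = -6137 - 1*36372 = -6137 - 36372 = -42509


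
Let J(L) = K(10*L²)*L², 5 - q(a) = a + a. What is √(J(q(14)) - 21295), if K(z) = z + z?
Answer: 5*√223021 ≈ 2361.3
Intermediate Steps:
K(z) = 2*z
q(a) = 5 - 2*a (q(a) = 5 - (a + a) = 5 - 2*a)
J(L) = 20*L⁴ (J(L) = (2*(10*L²))*L² = (20*L²)*L² = 20*L⁴)
√(J(q(14)) - 21295) = √(20*(5 - 2*14)⁴ - 21295) = √(20*(5 - 28)⁴ - 21295) = √(20*(-23)⁴ - 21295) = √(20*279841 - 21295) = √(5596820 - 21295) = √5575525 = 5*√223021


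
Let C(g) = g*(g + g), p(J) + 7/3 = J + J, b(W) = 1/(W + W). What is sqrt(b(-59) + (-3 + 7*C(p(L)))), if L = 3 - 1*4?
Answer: sqrt(32567174)/354 ≈ 16.121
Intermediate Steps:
L = -1 (L = 3 - 4 = -1)
b(W) = 1/(2*W)
p(J) = -7/3 + 2*J (p(J) = -7/3 + (J + J) = -7/3 + 2*J)
C(g) = 2*g**2 (C(g) = g*(2*g) = 2*g**2)
sqrt(b(-59) + (-3 + 7*C(p(L)))) = sqrt((1/2)/(-59) + (-3 + 7*(2*(-7/3 + 2*(-1))**2))) = sqrt((1/2)*(-1/59) + (-3 + 7*(2*(-7/3 - 2)**2))) = sqrt(-1/118 + (-3 + 7*(2*(-13/3)**2))) = sqrt(-1/118 + (-3 + 7*(2*(169/9)))) = sqrt(-1/118 + (-3 + 7*(338/9))) = sqrt(-1/118 + (-3 + 2366/9)) = sqrt(-1/118 + 2339/9) = sqrt(275993/1062) = sqrt(32567174)/354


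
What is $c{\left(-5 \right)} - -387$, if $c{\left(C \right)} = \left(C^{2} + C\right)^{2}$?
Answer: $787$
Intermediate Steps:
$c{\left(C \right)} = \left(C + C^{2}\right)^{2}$
$c{\left(-5 \right)} - -387 = \left(-5\right)^{2} \left(1 - 5\right)^{2} - -387 = 25 \left(-4\right)^{2} + 387 = 25 \cdot 16 + 387 = 400 + 387 = 787$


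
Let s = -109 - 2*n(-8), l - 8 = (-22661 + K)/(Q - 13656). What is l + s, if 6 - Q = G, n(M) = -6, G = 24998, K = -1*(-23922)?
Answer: -3440933/38648 ≈ -89.033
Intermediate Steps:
K = 23922
Q = -24992 (Q = 6 - 1*24998 = 6 - 24998 = -24992)
l = 307923/38648 (l = 8 + (-22661 + 23922)/(-24992 - 13656) = 8 + 1261/(-38648) = 8 + 1261*(-1/38648) = 8 - 1261/38648 = 307923/38648 ≈ 7.9674)
s = -97 (s = -109 - 2*(-6) = -109 + 12 = -97)
l + s = 307923/38648 - 97 = -3440933/38648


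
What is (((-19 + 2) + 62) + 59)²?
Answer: 10816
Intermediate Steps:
(((-19 + 2) + 62) + 59)² = ((-17 + 62) + 59)² = (45 + 59)² = 104² = 10816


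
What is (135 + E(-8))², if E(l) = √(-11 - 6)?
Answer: (135 + I*√17)² ≈ 18208.0 + 1113.2*I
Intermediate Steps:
E(l) = I*√17 (E(l) = √(-17) = I*√17)
(135 + E(-8))² = (135 + I*√17)²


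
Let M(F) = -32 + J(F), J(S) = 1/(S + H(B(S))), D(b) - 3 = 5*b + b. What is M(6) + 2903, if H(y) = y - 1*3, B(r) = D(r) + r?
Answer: 137809/48 ≈ 2871.0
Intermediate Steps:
D(b) = 3 + 6*b (D(b) = 3 + (5*b + b) = 3 + 6*b)
B(r) = 3 + 7*r (B(r) = (3 + 6*r) + r = 3 + 7*r)
H(y) = -3 + y (H(y) = y - 3 = -3 + y)
J(S) = 1/(8*S) (J(S) = 1/(S + (-3 + (3 + 7*S))) = 1/(S + 7*S) = 1/(8*S))
M(F) = -32 + 1/(8*F)
M(6) + 2903 = (-32 + (⅛)/6) + 2903 = (-32 + (⅛)*(⅙)) + 2903 = (-32 + 1/48) + 2903 = -1535/48 + 2903 = 137809/48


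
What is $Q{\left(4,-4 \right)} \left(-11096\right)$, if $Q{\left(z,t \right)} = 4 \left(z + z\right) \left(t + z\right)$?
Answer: $0$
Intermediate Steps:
$Q{\left(z,t \right)} = 8 z \left(t + z\right)$ ($Q{\left(z,t \right)} = 4 \cdot 2 z \left(t + z\right) = 8 z \left(t + z\right)$)
$Q{\left(4,-4 \right)} \left(-11096\right) = 8 \cdot 4 \left(-4 + 4\right) \left(-11096\right) = 8 \cdot 4 \cdot 0 \left(-11096\right) = 0 \left(-11096\right) = 0$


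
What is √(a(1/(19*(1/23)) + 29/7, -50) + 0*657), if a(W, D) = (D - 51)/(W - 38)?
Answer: √58326086/4342 ≈ 1.7589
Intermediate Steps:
a(W, D) = (-51 + D)/(-38 + W)
√(a(1/(19*(1/23)) + 29/7, -50) + 0*657) = √((-51 - 50)/(-38 + (1/(19*(1/23)) + 29/7)) + 0*657) = √(-101/(-38 + (1/(19*(1/23)) + 29*(⅐))) + 0) = √(-101/(-38 + ((1/19)*23 + 29/7)) + 0) = √(-101/(-38 + (23/19 + 29/7)) + 0) = √(-101/(-38 + 712/133) + 0) = √(-101/(-4342/133) + 0) = √(-133/4342*(-101) + 0) = √(13433/4342 + 0) = √(13433/4342) = √58326086/4342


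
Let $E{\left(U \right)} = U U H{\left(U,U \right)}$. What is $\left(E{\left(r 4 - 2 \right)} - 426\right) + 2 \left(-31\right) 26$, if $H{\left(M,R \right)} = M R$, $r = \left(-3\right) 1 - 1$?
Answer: $102938$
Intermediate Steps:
$r = -4$ ($r = -3 - 1 = -4$)
$E{\left(U \right)} = U^{4}$ ($E{\left(U \right)} = U U U U = U^{2} U^{2} = U^{4}$)
$\left(E{\left(r 4 - 2 \right)} - 426\right) + 2 \left(-31\right) 26 = \left(\left(\left(-4\right) 4 - 2\right)^{4} - 426\right) + 2 \left(-31\right) 26 = \left(\left(-16 - 2\right)^{4} - 426\right) - 1612 = \left(\left(-18\right)^{4} - 426\right) - 1612 = \left(104976 - 426\right) - 1612 = 104550 - 1612 = 102938$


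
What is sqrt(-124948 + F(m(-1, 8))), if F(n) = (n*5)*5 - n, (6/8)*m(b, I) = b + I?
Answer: 2*I*sqrt(31181) ≈ 353.16*I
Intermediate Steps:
m(b, I) = 4*I/3 + 4*b/3 (m(b, I) = 4*(b + I)/3 = 4*(I + b)/3 = 4*I/3 + 4*b/3)
F(n) = 24*n (F(n) = (5*n)*5 - n = 25*n - n = 24*n)
sqrt(-124948 + F(m(-1, 8))) = sqrt(-124948 + 24*((4/3)*8 + (4/3)*(-1))) = sqrt(-124948 + 24*(32/3 - 4/3)) = sqrt(-124948 + 24*(28/3)) = sqrt(-124948 + 224) = sqrt(-124724) = 2*I*sqrt(31181)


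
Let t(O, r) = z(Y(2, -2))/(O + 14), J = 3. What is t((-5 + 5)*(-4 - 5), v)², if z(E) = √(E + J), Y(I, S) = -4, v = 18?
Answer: -1/196 ≈ -0.0051020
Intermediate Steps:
z(E) = √(3 + E) (z(E) = √(E + 3) = √(3 + E))
t(O, r) = I/(14 + O) (t(O, r) = √(3 - 4)/(O + 14) = √(-1)/(14 + O) = I/(14 + O))
t((-5 + 5)*(-4 - 5), v)² = (I/(14 + (-5 + 5)*(-4 - 5)))² = (I/(14 + 0*(-9)))² = (I/(14 + 0))² = (I/14)² = -1/196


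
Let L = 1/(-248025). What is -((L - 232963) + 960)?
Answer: 57542544076/248025 ≈ 2.3200e+5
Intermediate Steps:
L = -1/248025 ≈ -4.0318e-6
-((L - 232963) + 960) = -((-1/248025 - 232963) + 960) = -(-57780648076/248025 + 960) = -1*(-57542544076/248025) = 57542544076/248025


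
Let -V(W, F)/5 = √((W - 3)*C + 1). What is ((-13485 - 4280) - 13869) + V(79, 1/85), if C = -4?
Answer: -31634 - 5*I*√303 ≈ -31634.0 - 87.034*I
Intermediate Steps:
V(W, F) = -5*√(13 - 4*W) (V(W, F) = -5*√((W - 3)*(-4) + 1) = -5*√((-3 + W)*(-4) + 1) = -5*√((12 - 4*W) + 1) = -5*√(13 - 4*W))
((-13485 - 4280) - 13869) + V(79, 1/85) = ((-13485 - 4280) - 13869) - 5*√(13 - 4*79) = (-17765 - 13869) - 5*√(13 - 316) = -31634 - 5*I*√303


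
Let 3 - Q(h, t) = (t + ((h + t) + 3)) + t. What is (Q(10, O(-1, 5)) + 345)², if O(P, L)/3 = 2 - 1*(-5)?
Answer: 73984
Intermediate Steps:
O(P, L) = 21 (O(P, L) = 3*(2 - 1*(-5)) = 3*(2 + 5) = 3*7 = 21)
Q(h, t) = -h - 3*t (Q(h, t) = 3 - ((t + ((h + t) + 3)) + t) = 3 - ((t + (3 + h + t)) + t) = 3 - ((3 + h + 2*t) + t) = 3 - (3 + h + 3*t) = 3 + (-3 - h - 3*t) = -h - 3*t)
(Q(10, O(-1, 5)) + 345)² = ((-1*10 - 3*21) + 345)² = ((-10 - 63) + 345)² = (-73 + 345)² = 272² = 73984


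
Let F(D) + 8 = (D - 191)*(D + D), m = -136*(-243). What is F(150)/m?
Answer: -181/486 ≈ -0.37243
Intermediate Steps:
m = 33048
F(D) = -8 + 2*D*(-191 + D) (F(D) = -8 + (D - 191)*(D + D) = -8 + (-191 + D)*(2*D) = -8 + 2*D*(-191 + D))
F(150)/m = (-8 - 382*150 + 2*150²)/33048 = (-8 - 57300 + 2*22500)*(1/33048) = (-8 - 57300 + 45000)*(1/33048) = -12308*1/33048 = -181/486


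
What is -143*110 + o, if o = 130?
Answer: -15600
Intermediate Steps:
-143*110 + o = -143*110 + 130 = -15730 + 130 = -15600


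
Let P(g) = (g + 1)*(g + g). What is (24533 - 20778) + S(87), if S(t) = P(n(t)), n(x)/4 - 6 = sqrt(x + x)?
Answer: 10523 + 392*sqrt(174) ≈ 15694.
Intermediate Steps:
n(x) = 24 + 4*sqrt(2)*sqrt(x) (n(x) = 24 + 4*sqrt(x + x) = 24 + 4*sqrt(2*x) = 24 + 4*(sqrt(2)*sqrt(x)) = 24 + 4*sqrt(2)*sqrt(x))
P(g) = 2*g*(1 + g) (P(g) = (1 + g)*(2*g) = 2*g*(1 + g))
S(t) = 2*(24 + 4*sqrt(2)*sqrt(t))*(25 + 4*sqrt(2)*sqrt(t)) (S(t) = 2*(24 + 4*sqrt(2)*sqrt(t))*(1 + (24 + 4*sqrt(2)*sqrt(t))) = 2*(24 + 4*sqrt(2)*sqrt(t))*(25 + 4*sqrt(2)*sqrt(t)))
(24533 - 20778) + S(87) = (24533 - 20778) + (1200 + 64*87 + 392*sqrt(2)*sqrt(87)) = 3755 + (1200 + 5568 + 392*sqrt(174)) = 3755 + (6768 + 392*sqrt(174)) = 10523 + 392*sqrt(174)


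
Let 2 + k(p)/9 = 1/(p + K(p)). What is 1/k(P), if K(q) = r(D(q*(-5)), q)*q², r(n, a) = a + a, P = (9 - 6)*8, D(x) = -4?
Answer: -9224/166029 ≈ -0.055557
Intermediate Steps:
P = 24 (P = 3*8 = 24)
r(n, a) = 2*a
K(q) = 2*q³ (K(q) = (2*q)*q² = 2*q³)
k(p) = -18 + 9/(p + 2*p³)
1/k(P) = 1/((9 - 36*24³ - 18*24)/(24 + 2*24³)) = 1/((9 - 36*13824 - 432)/(24 + 2*13824)) = 1/((9 - 497664 - 432)/(24 + 27648)) = 1/(-498087/27672) = 1/((1/27672)*(-498087)) = 1/(-166029/9224) = -9224/166029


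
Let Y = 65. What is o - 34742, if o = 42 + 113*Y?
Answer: -27355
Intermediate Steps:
o = 7387 (o = 42 + 113*65 = 42 + 7345 = 7387)
o - 34742 = 7387 - 34742 = -27355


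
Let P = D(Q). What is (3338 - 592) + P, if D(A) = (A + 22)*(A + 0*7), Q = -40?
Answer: 3466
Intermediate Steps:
D(A) = A*(22 + A) (D(A) = (22 + A)*(A + 0) = (22 + A)*A = A*(22 + A))
P = 720 (P = -40*(22 - 40) = -40*(-18) = 720)
(3338 - 592) + P = (3338 - 592) + 720 = 2746 + 720 = 3466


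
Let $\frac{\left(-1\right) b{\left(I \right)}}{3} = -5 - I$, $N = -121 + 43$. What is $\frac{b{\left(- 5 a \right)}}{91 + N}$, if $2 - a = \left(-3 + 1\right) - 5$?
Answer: $- \frac{120}{13} \approx -9.2308$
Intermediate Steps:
$a = 9$ ($a = 2 - \left(\left(-3 + 1\right) - 5\right) = 2 - \left(-2 - 5\right) = 2 - -7 = 2 + 7 = 9$)
$N = -78$
$b{\left(I \right)} = 15 + 3 I$ ($b{\left(I \right)} = - 3 \left(-5 - I\right) = 15 + 3 I$)
$\frac{b{\left(- 5 a \right)}}{91 + N} = \frac{15 + 3 \left(\left(-5\right) 9\right)}{91 - 78} = \frac{15 + 3 \left(-45\right)}{13} = \frac{15 - 135}{13} = \frac{1}{13} \left(-120\right) = - \frac{120}{13}$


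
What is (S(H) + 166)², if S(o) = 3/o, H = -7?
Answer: 1343281/49 ≈ 27414.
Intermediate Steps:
(S(H) + 166)² = (3/(-7) + 166)² = (3*(-⅐) + 166)² = (-3/7 + 166)² = (1159/7)² = 1343281/49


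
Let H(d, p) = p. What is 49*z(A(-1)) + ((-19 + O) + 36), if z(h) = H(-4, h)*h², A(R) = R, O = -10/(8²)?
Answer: -1029/32 ≈ -32.156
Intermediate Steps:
O = -5/32 (O = -10/64 = -10*1/64 = -5/32 ≈ -0.15625)
z(h) = h³ (z(h) = h*h² = h³)
49*z(A(-1)) + ((-19 + O) + 36) = 49*(-1)³ + ((-19 - 5/32) + 36) = 49*(-1) + (-613/32 + 36) = -49 + 539/32 = -1029/32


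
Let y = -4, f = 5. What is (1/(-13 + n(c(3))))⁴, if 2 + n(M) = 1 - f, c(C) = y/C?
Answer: 1/130321 ≈ 7.6734e-6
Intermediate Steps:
c(C) = -4/C
n(M) = -6 (n(M) = -2 + (1 - 1*5) = -2 + (1 - 5) = -2 - 4 = -6)
(1/(-13 + n(c(3))))⁴ = (1/(-13 - 6))⁴ = (1/(-19))⁴ = (-1/19)⁴ = 1/130321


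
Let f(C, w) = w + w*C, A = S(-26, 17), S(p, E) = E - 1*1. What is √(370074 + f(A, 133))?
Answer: √372335 ≈ 610.19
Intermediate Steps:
S(p, E) = -1 + E (S(p, E) = E - 1 = -1 + E)
A = 16 (A = -1 + 17 = 16)
f(C, w) = w + C*w
√(370074 + f(A, 133)) = √(370074 + 133*(1 + 16)) = √(370074 + 133*17) = √(370074 + 2261) = √372335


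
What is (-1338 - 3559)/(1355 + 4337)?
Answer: -4897/5692 ≈ -0.86033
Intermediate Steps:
(-1338 - 3559)/(1355 + 4337) = -4897/5692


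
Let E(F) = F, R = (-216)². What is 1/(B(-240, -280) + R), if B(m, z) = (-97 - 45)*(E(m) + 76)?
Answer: 1/69944 ≈ 1.4297e-5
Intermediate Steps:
R = 46656
B(m, z) = -10792 - 142*m (B(m, z) = (-97 - 45)*(m + 76) = -142*(76 + m) = -10792 - 142*m)
1/(B(-240, -280) + R) = 1/((-10792 - 142*(-240)) + 46656) = 1/((-10792 + 34080) + 46656) = 1/(23288 + 46656) = 1/69944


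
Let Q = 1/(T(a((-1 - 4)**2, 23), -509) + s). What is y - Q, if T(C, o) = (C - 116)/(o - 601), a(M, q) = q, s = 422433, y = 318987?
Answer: 49857744975497/156300241 ≈ 3.1899e+5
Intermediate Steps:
T(C, o) = (-116 + C)/(-601 + o)
Q = 370/156300241 (Q = 1/((-116 + 23)/(-601 - 509) + 422433) = 1/(-93/(-1110) + 422433) = 1/(-1/1110*(-93) + 422433) = 1/(31/370 + 422433) = 1/(156300241/370) = 370/156300241 ≈ 2.3672e-6)
y - Q = 318987 - 1*370/156300241 = 318987 - 370/156300241 = 49857744975497/156300241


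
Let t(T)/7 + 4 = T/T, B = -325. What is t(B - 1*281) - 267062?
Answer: -267083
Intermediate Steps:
t(T) = -21 (t(T) = -28 + 7*(T/T) = -28 + 7*1 = -28 + 7 = -21)
t(B - 1*281) - 267062 = -21 - 267062 = -267083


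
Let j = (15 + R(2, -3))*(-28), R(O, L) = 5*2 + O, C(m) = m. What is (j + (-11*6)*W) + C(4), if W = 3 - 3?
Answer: -752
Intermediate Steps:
R(O, L) = 10 + O
W = 0
j = -756 (j = (15 + (10 + 2))*(-28) = (15 + 12)*(-28) = 27*(-28) = -756)
(j + (-11*6)*W) + C(4) = (-756 - 11*6*0) + 4 = (-756 - 66*0) + 4 = (-756 + 0) + 4 = -756 + 4 = -752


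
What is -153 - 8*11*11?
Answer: -1121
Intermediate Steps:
-153 - 8*11*11 = -153 - 88*11 = -153 - 968 = -1121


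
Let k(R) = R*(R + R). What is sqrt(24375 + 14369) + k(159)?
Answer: 50562 + 2*sqrt(9686) ≈ 50759.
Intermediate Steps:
k(R) = 2*R**2 (k(R) = R*(2*R) = 2*R**2)
sqrt(24375 + 14369) + k(159) = sqrt(24375 + 14369) + 2*159**2 = sqrt(38744) + 2*25281 = 2*sqrt(9686) + 50562 = 50562 + 2*sqrt(9686)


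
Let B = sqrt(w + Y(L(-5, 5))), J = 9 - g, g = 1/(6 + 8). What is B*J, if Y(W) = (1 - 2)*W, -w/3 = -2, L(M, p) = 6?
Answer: 0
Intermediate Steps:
g = 1/14 ≈ 0.071429
J = 125/14 (J = 9 - 1*1/14 = 9 - 1/14 = 125/14 ≈ 8.9286)
w = 6 (w = -3*(-2) = 6)
Y(W) = -W
B = 0 (B = sqrt(6 - 1*6) = sqrt(6 - 6) = sqrt(0) = 0)
B*J = 0*(125/14) = 0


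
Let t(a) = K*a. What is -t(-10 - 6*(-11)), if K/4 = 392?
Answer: -87808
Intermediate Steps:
K = 1568 (K = 4*392 = 1568)
t(a) = 1568*a
-t(-10 - 6*(-11)) = -1568*(-10 - 6*(-11)) = -1568*(-10 + 66) = -1568*56 = -1*87808 = -87808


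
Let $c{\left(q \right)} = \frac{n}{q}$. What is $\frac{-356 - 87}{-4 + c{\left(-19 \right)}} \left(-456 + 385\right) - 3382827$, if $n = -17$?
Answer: $- \frac{200184400}{59} \approx -3.393 \cdot 10^{6}$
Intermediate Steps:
$c{\left(q \right)} = - \frac{17}{q}$
$\frac{-356 - 87}{-4 + c{\left(-19 \right)}} \left(-456 + 385\right) - 3382827 = \frac{-356 - 87}{-4 - \frac{17}{-19}} \left(-456 + 385\right) - 3382827 = - \frac{443}{-4 - - \frac{17}{19}} \left(-71\right) - 3382827 = - \frac{443}{-4 + \frac{17}{19}} \left(-71\right) - 3382827 = - \frac{443}{- \frac{59}{19}} \left(-71\right) - 3382827 = \left(-443\right) \left(- \frac{19}{59}\right) \left(-71\right) - 3382827 = \frac{8417}{59} \left(-71\right) - 3382827 = - \frac{597607}{59} - 3382827 = - \frac{200184400}{59}$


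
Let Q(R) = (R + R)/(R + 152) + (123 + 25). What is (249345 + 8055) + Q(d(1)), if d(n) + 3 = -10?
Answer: 35799146/139 ≈ 2.5755e+5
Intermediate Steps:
d(n) = -13 (d(n) = -3 - 10 = -13)
Q(R) = 148 + 2*R/(152 + R) (Q(R) = (2*R)/(152 + R) + 148 = 2*R/(152 + R) + 148 = 148 + 2*R/(152 + R))
(249345 + 8055) + Q(d(1)) = (249345 + 8055) + 2*(11248 + 75*(-13))/(152 - 13) = 257400 + 2*(11248 - 975)/139 = 257400 + 2*(1/139)*10273 = 257400 + 20546/139 = 35799146/139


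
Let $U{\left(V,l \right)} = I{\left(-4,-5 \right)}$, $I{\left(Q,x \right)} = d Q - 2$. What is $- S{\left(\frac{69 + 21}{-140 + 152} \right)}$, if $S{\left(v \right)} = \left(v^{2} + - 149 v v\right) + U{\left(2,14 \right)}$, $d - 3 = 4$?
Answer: $8355$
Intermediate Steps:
$d = 7$ ($d = 3 + 4 = 7$)
$I{\left(Q,x \right)} = -2 + 7 Q$ ($I{\left(Q,x \right)} = 7 Q - 2 = -2 + 7 Q$)
$U{\left(V,l \right)} = -30$ ($U{\left(V,l \right)} = -2 + 7 \left(-4\right) = -2 - 28 = -30$)
$S{\left(v \right)} = -30 - 148 v^{2}$ ($S{\left(v \right)} = \left(v^{2} + - 149 v v\right) - 30 = \left(v^{2} - 149 v^{2}\right) - 30 = - 148 v^{2} - 30 = -30 - 148 v^{2}$)
$- S{\left(\frac{69 + 21}{-140 + 152} \right)} = - (-30 - 148 \left(\frac{69 + 21}{-140 + 152}\right)^{2}) = - (-30 - 148 \left(\frac{90}{12}\right)^{2}) = - (-30 - 148 \left(90 \cdot \frac{1}{12}\right)^{2}) = - (-30 - 148 \left(\frac{15}{2}\right)^{2}) = - (-30 - 8325) = \left(-1\right) \left(-8355\right) = 8355$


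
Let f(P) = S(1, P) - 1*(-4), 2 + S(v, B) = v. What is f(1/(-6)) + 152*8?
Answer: 1219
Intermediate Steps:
S(v, B) = -2 + v
f(P) = 3 (f(P) = (-2 + 1) - 1*(-4) = -1 + 4 = 3)
f(1/(-6)) + 152*8 = 3 + 152*8 = 3 + 1216 = 1219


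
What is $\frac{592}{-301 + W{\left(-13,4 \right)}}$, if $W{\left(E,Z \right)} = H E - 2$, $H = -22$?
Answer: $- \frac{592}{17} \approx -34.824$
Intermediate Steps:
$W{\left(E,Z \right)} = -2 - 22 E$ ($W{\left(E,Z \right)} = - 22 E - 2 = -2 - 22 E$)
$\frac{592}{-301 + W{\left(-13,4 \right)}} = \frac{592}{-301 - -284} = \frac{592}{-301 + \left(-2 + 286\right)} = \frac{592}{-301 + 284} = \frac{592}{-17} = 592 \left(- \frac{1}{17}\right) = - \frac{592}{17}$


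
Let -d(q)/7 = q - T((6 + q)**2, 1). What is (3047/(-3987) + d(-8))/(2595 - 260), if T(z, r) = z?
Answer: 331861/9309645 ≈ 0.035647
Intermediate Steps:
d(q) = -7*q + 7*(6 + q)**2 (d(q) = -7*(q - (6 + q)**2) = -7*q + 7*(6 + q)**2)
(3047/(-3987) + d(-8))/(2595 - 260) = (3047/(-3987) + (-7*(-8) + 7*(6 - 8)**2))/(2595 - 260) = (3047*(-1/3987) + (56 + 7*(-2)**2))/2335 = (-3047/3987 + (56 + 7*4))*(1/2335) = (-3047/3987 + (56 + 28))*(1/2335) = (-3047/3987 + 84)*(1/2335) = (331861/3987)*(1/2335) = 331861/9309645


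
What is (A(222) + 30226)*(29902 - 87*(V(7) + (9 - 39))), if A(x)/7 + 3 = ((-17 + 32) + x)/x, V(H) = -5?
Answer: 73660365681/74 ≈ 9.9541e+8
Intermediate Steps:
A(x) = -21 + 7*(15 + x)/x (A(x) = -21 + 7*(((-17 + 32) + x)/x) = -21 + 7*((15 + x)/x) = -21 + 7*(15 + x)/x)
(A(222) + 30226)*(29902 - 87*(V(7) + (9 - 39))) = ((-14 + 105/222) + 30226)*(29902 - 87*(-5 + (9 - 39))) = ((-14 + 105*(1/222)) + 30226)*(29902 - 87*(-5 - 30)) = ((-14 + 35/74) + 30226)*(29902 - 87*(-35)) = (-1001/74 + 30226)*(29902 + 3045) = (2235723/74)*32947 = 73660365681/74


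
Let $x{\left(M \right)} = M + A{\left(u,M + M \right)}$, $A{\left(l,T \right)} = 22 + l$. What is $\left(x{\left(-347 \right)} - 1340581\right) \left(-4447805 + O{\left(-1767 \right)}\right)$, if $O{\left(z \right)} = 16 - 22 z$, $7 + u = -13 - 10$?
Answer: $5912072844440$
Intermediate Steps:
$u = -30$ ($u = -7 - 23 = -30$)
$x{\left(M \right)} = -8 + M$ ($x{\left(M \right)} = M + \left(22 - 30\right) = M - 8 = -8 + M$)
$\left(x{\left(-347 \right)} - 1340581\right) \left(-4447805 + O{\left(-1767 \right)}\right) = \left(\left(-8 - 347\right) - 1340581\right) \left(-4447805 + \left(16 - -38874\right)\right) = \left(-355 - 1340581\right) \left(-4447805 + \left(16 + 38874\right)\right) = - 1340936 \left(-4447805 + 38890\right) = \left(-1340936\right) \left(-4408915\right) = 5912072844440$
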